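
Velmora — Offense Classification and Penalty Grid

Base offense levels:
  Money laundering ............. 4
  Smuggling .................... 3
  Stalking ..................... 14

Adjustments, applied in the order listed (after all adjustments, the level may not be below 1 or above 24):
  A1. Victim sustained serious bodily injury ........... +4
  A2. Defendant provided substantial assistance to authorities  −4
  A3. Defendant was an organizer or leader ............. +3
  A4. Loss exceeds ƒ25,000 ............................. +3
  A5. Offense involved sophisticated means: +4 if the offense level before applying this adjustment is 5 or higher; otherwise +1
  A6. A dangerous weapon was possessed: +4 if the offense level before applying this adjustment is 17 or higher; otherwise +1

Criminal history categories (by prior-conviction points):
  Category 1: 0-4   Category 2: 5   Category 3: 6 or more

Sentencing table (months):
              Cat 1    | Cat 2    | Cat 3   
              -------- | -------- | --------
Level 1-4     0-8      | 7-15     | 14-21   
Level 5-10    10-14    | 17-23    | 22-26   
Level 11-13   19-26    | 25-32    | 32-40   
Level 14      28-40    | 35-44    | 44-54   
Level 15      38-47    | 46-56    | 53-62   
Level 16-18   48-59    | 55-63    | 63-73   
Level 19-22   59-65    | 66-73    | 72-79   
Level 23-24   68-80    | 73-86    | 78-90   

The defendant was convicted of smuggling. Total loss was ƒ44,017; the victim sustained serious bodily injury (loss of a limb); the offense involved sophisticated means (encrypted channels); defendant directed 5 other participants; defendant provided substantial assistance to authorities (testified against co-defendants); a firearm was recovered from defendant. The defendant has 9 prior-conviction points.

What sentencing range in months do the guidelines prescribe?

Base offense level for smuggling: 3.
A1 applies: 3 + 4 = 7.
A2 applies: 7 − 4 = 3.
A3 applies: 3 + 3 = 6.
A4 applies: 6 + 3 = 9.
A5 applies (level before this adjustment is 9 ≥ 5, so +4): 9 + 4 = 13.
A6 applies (level before this adjustment is 13 < 17, so +1): 13 + 1 = 14.
Final offense level: 14.
Criminal history: 9 prior points → Category 3 (6+).
Level 14 falls in the 14 band.
Grid: Level 14 × Category 3 = 44-54 months.

44-54 months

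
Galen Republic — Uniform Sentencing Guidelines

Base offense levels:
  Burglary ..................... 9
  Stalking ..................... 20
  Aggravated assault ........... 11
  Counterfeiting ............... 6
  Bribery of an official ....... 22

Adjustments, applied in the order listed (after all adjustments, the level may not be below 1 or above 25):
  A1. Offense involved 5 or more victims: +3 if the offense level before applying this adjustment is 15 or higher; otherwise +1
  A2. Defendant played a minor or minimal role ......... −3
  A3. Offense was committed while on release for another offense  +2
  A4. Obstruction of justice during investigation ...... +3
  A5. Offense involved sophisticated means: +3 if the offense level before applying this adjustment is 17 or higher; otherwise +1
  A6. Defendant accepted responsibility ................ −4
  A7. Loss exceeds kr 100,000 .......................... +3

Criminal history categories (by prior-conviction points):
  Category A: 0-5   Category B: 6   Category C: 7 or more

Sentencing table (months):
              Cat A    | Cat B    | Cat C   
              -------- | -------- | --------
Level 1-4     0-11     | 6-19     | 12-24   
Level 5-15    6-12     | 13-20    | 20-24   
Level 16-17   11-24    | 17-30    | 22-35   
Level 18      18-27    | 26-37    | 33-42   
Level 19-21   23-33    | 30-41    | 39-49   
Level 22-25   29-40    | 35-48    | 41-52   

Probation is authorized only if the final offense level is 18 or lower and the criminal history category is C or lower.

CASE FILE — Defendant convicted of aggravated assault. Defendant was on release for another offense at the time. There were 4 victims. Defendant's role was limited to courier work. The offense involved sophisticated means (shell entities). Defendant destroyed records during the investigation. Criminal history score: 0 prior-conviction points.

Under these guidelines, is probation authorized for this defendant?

Yes

Base offense level for aggravated assault: 11.
A2 applies: 11 − 3 = 8.
A3 applies: 8 + 2 = 10.
A4 applies: 10 + 3 = 13.
A5 applies (level before this adjustment is 13 < 17, so +1): 13 + 1 = 14.
Final offense level: 14.
Criminal history: 0 prior points → Category A (0-5).
Level 14 falls in the 5-15 band.
Grid: Level 5-15 × Category A = 6-12 months.
Probation check: level 14 ≤ 18 and category A ≤ C → eligible.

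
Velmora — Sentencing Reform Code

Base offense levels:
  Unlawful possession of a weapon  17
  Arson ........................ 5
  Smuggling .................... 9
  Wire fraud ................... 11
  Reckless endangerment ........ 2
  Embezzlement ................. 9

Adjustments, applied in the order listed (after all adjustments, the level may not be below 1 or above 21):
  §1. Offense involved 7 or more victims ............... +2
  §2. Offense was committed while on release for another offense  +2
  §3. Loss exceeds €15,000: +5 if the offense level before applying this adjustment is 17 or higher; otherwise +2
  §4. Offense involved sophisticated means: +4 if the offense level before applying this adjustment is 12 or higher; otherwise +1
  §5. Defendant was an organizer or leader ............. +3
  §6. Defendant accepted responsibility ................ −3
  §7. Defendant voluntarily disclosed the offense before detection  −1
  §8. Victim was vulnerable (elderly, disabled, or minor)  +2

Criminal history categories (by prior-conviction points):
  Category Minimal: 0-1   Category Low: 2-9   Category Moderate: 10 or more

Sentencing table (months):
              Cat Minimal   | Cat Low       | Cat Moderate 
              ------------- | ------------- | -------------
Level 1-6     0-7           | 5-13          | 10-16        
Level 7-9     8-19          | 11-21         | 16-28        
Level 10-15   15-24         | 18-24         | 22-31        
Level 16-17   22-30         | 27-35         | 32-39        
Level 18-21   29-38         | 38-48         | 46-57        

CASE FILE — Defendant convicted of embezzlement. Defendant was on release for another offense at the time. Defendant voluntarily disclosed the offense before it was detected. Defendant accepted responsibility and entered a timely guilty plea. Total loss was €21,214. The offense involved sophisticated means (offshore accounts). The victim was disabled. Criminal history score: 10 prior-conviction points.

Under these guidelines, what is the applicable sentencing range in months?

22-31 months

Base offense level for embezzlement: 9.
§1 does not apply.
§2 applies: 9 + 2 = 11.
§3 applies (level before this adjustment is 11 < 17, so +2): 11 + 2 = 13.
§4 applies (level before this adjustment is 13 ≥ 12, so +4): 13 + 4 = 17.
§6 applies: 17 − 3 = 14.
§7 applies: 14 − 1 = 13.
§8 applies: 13 + 2 = 15.
Final offense level: 15.
Criminal history: 10 prior points → Category Moderate (10+).
Level 15 falls in the 10-15 band.
Grid: Level 10-15 × Category Moderate = 22-31 months.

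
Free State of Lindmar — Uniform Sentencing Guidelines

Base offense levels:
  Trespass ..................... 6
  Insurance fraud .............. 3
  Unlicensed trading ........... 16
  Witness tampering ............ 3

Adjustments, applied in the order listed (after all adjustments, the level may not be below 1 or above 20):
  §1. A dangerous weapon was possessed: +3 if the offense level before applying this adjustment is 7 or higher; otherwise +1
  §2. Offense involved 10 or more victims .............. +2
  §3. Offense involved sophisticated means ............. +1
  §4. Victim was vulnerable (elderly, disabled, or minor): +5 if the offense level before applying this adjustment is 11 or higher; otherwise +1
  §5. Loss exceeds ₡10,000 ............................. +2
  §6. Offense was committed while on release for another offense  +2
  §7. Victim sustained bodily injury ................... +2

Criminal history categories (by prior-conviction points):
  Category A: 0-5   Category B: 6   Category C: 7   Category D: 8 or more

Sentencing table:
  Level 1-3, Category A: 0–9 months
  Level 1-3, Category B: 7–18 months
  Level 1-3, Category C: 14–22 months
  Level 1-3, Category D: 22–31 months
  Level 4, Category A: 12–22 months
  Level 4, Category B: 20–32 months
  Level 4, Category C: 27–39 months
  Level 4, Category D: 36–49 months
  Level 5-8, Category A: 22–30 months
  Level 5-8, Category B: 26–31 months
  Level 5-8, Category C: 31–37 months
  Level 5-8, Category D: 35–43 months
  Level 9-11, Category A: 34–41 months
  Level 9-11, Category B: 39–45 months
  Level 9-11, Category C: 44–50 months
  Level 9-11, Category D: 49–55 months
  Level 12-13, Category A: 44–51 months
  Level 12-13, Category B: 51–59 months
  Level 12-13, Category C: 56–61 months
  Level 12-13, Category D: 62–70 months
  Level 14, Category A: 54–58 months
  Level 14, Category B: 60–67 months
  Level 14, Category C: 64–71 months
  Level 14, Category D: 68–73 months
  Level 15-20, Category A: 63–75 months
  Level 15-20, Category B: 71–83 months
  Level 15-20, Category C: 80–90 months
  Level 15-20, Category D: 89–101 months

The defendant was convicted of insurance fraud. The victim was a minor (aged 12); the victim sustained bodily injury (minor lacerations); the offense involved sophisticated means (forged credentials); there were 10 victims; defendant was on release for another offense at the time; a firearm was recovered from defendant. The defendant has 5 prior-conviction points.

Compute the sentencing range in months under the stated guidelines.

44-51 months

Base offense level for insurance fraud: 3.
§1 applies (level before this adjustment is 3 < 7, so +1): 3 + 1 = 4.
§2 applies: 4 + 2 = 6.
§3 applies: 6 + 1 = 7.
§4 applies (level before this adjustment is 7 < 11, so +1): 7 + 1 = 8.
§6 applies: 8 + 2 = 10.
§7 applies: 10 + 2 = 12.
Final offense level: 12.
Criminal history: 5 prior points → Category A (0-5).
Level 12 falls in the 12-13 band.
Grid: Level 12-13 × Category A = 44-51 months.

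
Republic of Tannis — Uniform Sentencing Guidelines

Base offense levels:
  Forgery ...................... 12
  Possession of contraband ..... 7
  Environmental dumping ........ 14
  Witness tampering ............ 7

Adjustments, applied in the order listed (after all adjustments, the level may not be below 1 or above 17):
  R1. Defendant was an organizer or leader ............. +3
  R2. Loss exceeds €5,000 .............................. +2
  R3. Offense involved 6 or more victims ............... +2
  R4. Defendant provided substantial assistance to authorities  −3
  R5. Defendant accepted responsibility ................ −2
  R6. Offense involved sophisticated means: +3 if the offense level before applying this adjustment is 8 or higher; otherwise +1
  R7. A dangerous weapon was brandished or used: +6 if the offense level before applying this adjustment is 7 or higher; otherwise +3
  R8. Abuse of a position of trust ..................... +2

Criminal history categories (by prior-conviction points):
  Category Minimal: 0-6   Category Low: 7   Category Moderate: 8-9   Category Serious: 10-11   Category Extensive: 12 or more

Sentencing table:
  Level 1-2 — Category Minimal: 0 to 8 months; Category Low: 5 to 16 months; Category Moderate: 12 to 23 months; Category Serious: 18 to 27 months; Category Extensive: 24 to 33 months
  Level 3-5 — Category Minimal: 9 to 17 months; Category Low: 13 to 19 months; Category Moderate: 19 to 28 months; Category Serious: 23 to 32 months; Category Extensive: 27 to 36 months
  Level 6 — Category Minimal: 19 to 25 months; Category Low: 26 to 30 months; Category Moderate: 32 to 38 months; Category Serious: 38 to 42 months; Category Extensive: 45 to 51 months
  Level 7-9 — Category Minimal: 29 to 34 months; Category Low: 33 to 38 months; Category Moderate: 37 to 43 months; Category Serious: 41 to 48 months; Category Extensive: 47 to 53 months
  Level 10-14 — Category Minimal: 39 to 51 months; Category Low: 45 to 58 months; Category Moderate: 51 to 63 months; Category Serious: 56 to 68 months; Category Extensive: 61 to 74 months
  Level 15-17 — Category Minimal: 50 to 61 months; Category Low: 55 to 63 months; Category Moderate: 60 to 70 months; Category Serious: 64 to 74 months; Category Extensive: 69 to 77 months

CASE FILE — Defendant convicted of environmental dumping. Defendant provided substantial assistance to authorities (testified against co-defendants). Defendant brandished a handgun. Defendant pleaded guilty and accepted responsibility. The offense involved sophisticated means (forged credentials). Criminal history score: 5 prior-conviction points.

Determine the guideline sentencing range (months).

Base offense level for environmental dumping: 14.
R4 applies: 14 − 3 = 11.
R5 applies: 11 − 2 = 9.
R6 applies (level before this adjustment is 9 ≥ 8, so +3): 9 + 3 = 12.
R7 applies (level before this adjustment is 12 ≥ 7, so +6): 12 + 6 = 18.
R8 does not apply.
Level 18 exceeds the maximum of 17; capped at 17.
Final offense level: 17.
Criminal history: 5 prior points → Category Minimal (0-6).
Level 17 falls in the 15-17 band.
Grid: Level 15-17 × Category Minimal = 50-61 months.

50-61 months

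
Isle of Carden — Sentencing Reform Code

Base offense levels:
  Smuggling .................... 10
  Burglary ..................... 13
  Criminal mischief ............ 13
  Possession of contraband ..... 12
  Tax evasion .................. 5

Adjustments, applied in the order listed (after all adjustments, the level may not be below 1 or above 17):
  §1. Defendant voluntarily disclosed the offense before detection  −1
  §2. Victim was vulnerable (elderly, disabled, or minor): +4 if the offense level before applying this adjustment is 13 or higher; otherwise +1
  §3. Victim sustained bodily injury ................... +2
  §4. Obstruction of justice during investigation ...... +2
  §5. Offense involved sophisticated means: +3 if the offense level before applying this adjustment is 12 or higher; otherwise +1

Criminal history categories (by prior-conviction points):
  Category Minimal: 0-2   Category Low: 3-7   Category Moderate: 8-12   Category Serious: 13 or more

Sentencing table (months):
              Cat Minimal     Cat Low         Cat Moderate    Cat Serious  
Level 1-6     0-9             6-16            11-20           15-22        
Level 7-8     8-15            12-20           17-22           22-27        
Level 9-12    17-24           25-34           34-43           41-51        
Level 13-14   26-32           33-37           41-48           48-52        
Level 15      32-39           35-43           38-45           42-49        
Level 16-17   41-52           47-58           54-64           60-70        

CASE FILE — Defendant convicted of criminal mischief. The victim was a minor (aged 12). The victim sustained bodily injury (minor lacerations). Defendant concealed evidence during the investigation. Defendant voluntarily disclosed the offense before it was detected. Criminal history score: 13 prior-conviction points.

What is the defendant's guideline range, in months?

Base offense level for criminal mischief: 13.
§1 applies: 13 − 1 = 12.
§2 applies (level before this adjustment is 12 < 13, so +1): 12 + 1 = 13.
§3 applies: 13 + 2 = 15.
§4 applies: 15 + 2 = 17.
Final offense level: 17.
Criminal history: 13 prior points → Category Serious (13+).
Level 17 falls in the 16-17 band.
Grid: Level 16-17 × Category Serious = 60-70 months.

60-70 months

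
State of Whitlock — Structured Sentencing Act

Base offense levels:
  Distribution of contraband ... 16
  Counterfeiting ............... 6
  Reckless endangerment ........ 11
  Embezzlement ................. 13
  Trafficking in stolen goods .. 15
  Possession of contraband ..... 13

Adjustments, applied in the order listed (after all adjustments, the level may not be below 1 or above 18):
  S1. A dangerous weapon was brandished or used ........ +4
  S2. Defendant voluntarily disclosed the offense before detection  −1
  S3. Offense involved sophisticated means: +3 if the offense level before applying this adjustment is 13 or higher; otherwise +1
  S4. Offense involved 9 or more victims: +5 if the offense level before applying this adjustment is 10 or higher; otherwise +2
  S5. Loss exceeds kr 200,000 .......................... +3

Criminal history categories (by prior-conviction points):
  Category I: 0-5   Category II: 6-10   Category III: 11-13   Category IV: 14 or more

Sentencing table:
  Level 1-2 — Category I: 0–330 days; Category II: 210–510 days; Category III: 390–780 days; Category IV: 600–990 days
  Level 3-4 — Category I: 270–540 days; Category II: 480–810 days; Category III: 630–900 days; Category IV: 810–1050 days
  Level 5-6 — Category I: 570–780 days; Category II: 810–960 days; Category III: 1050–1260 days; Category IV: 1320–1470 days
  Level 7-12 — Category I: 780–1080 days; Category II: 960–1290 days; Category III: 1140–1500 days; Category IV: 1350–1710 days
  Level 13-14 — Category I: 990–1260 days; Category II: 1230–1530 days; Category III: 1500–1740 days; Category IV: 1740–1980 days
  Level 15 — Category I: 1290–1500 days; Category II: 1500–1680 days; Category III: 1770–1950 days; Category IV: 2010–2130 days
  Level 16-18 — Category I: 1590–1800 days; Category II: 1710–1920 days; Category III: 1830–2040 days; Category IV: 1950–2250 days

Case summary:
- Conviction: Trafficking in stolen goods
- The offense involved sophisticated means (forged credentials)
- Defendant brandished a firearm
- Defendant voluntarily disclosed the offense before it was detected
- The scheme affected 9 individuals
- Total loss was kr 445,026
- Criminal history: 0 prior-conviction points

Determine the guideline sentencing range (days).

Base offense level for trafficking in stolen goods: 15.
S1 applies: 15 + 4 = 19.
S2 applies: 19 − 1 = 18.
S3 applies (level before this adjustment is 18 ≥ 13, so +3): 18 + 3 = 21.
S4 applies (level before this adjustment is 21 ≥ 10, so +5): 21 + 5 = 26.
S5 applies: 26 + 3 = 29.
Level 29 exceeds the maximum of 18; capped at 18.
Final offense level: 18.
Criminal history: 0 prior points → Category I (0-5).
Level 18 falls in the 16-18 band.
Grid: Level 16-18 × Category I = 1590-1800 days.

1590-1800 days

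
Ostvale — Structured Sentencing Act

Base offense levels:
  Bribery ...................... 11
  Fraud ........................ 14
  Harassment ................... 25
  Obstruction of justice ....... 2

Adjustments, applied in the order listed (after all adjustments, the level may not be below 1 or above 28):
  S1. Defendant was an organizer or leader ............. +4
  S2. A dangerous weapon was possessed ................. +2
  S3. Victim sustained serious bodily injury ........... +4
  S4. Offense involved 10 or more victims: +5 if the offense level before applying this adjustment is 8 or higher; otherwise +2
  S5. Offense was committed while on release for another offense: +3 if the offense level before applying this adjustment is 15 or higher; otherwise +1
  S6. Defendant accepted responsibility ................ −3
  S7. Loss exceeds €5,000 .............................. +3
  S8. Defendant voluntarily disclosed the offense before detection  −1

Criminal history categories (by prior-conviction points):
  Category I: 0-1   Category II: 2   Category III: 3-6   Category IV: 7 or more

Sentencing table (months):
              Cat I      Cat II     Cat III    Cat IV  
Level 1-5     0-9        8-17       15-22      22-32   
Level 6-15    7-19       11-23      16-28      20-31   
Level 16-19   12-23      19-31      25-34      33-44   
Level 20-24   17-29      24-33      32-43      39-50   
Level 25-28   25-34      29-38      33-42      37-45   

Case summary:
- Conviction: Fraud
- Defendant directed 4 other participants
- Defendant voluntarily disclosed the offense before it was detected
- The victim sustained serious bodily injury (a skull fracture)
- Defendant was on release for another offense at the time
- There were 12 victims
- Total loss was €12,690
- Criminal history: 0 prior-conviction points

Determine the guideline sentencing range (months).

Base offense level for fraud: 14.
S1 applies: 14 + 4 = 18.
S3 applies: 18 + 4 = 22.
S4 applies (level before this adjustment is 22 ≥ 8, so +5): 22 + 5 = 27.
S5 applies (level before this adjustment is 27 ≥ 15, so +3): 27 + 3 = 30.
S6 does not apply.
S7 applies: 30 + 3 = 33.
S8 applies: 33 − 1 = 32.
Level 32 exceeds the maximum of 28; capped at 28.
Final offense level: 28.
Criminal history: 0 prior points → Category I (0-1).
Level 28 falls in the 25-28 band.
Grid: Level 25-28 × Category I = 25-34 months.

25-34 months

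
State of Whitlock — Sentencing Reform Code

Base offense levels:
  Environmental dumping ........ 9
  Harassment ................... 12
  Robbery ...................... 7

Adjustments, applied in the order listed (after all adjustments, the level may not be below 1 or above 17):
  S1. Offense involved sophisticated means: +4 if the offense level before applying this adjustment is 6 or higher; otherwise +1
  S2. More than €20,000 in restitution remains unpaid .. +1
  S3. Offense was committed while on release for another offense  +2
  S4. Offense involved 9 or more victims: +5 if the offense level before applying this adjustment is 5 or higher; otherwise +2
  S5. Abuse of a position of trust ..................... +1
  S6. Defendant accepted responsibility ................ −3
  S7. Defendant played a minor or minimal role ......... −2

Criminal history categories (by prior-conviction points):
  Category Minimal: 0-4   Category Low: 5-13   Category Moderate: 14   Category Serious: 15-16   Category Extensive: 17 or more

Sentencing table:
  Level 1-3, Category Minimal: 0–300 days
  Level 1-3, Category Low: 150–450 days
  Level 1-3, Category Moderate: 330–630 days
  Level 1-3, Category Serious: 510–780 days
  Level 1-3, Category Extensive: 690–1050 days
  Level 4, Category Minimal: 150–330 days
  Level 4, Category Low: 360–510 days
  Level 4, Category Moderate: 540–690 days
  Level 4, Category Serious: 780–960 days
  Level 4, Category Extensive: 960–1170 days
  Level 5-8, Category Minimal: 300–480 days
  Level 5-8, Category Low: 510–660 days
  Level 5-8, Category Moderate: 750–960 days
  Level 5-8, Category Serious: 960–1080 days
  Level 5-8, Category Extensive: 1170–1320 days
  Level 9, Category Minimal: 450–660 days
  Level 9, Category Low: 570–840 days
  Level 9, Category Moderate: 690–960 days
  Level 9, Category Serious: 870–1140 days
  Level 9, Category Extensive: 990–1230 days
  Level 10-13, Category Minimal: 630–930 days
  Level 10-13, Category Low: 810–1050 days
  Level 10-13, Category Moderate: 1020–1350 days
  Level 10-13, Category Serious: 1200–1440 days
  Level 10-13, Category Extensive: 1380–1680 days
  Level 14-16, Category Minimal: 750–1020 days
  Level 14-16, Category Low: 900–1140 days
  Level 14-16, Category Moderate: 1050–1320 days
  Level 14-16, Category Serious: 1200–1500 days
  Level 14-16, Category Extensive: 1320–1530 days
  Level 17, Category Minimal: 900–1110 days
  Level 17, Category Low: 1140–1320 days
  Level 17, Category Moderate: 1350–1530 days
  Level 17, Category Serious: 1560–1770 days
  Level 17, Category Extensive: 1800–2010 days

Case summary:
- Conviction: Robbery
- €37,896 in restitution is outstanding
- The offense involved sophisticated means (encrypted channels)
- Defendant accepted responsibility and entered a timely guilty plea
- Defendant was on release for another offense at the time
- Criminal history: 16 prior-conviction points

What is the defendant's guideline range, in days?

Base offense level for robbery: 7.
S1 applies (level before this adjustment is 7 ≥ 6, so +4): 7 + 4 = 11.
S2 applies: 11 + 1 = 12.
S3 applies: 12 + 2 = 14.
S6 applies: 14 − 3 = 11.
Final offense level: 11.
Criminal history: 16 prior points → Category Serious (15-16).
Level 11 falls in the 10-13 band.
Grid: Level 10-13 × Category Serious = 1200-1440 days.

1200-1440 days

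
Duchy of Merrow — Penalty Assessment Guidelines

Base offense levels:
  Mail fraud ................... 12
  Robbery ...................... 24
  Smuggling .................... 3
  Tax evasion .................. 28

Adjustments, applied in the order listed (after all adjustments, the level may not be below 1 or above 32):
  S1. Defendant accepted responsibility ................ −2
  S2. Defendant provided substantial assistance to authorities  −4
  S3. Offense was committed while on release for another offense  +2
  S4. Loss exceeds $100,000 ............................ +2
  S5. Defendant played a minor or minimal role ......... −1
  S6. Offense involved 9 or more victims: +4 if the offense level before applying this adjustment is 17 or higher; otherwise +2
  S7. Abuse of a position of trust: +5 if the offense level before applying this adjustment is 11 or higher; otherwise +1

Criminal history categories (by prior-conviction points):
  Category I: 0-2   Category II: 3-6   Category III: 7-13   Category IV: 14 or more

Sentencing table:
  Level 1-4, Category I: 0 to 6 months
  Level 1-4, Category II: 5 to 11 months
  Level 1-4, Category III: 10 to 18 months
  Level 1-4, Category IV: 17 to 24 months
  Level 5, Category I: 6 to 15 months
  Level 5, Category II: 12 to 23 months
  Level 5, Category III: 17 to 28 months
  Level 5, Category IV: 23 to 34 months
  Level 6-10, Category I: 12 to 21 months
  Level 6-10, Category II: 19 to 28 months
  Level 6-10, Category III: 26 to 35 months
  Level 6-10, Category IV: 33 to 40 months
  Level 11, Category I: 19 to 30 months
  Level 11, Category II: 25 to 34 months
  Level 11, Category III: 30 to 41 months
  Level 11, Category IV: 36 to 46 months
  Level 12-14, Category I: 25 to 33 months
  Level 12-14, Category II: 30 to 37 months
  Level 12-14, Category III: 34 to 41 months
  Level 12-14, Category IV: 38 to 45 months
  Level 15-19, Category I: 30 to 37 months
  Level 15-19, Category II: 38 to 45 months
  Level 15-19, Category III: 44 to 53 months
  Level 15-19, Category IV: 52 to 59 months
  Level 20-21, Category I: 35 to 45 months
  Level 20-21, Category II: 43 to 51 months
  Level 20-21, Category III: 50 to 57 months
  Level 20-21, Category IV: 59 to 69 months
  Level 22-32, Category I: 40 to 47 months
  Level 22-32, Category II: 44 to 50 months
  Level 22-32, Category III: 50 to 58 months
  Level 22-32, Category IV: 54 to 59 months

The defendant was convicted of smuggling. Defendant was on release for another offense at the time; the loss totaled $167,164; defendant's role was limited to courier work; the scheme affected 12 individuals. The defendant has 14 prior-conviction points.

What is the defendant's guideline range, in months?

33-40 months

Base offense level for smuggling: 3.
S1 does not apply.
S2 does not apply.
S3 applies: 3 + 2 = 5.
S4 applies: 5 + 2 = 7.
S5 applies: 7 − 1 = 6.
S6 applies (level before this adjustment is 6 < 17, so +2): 6 + 2 = 8.
Final offense level: 8.
Criminal history: 14 prior points → Category IV (14+).
Level 8 falls in the 6-10 band.
Grid: Level 6-10 × Category IV = 33-40 months.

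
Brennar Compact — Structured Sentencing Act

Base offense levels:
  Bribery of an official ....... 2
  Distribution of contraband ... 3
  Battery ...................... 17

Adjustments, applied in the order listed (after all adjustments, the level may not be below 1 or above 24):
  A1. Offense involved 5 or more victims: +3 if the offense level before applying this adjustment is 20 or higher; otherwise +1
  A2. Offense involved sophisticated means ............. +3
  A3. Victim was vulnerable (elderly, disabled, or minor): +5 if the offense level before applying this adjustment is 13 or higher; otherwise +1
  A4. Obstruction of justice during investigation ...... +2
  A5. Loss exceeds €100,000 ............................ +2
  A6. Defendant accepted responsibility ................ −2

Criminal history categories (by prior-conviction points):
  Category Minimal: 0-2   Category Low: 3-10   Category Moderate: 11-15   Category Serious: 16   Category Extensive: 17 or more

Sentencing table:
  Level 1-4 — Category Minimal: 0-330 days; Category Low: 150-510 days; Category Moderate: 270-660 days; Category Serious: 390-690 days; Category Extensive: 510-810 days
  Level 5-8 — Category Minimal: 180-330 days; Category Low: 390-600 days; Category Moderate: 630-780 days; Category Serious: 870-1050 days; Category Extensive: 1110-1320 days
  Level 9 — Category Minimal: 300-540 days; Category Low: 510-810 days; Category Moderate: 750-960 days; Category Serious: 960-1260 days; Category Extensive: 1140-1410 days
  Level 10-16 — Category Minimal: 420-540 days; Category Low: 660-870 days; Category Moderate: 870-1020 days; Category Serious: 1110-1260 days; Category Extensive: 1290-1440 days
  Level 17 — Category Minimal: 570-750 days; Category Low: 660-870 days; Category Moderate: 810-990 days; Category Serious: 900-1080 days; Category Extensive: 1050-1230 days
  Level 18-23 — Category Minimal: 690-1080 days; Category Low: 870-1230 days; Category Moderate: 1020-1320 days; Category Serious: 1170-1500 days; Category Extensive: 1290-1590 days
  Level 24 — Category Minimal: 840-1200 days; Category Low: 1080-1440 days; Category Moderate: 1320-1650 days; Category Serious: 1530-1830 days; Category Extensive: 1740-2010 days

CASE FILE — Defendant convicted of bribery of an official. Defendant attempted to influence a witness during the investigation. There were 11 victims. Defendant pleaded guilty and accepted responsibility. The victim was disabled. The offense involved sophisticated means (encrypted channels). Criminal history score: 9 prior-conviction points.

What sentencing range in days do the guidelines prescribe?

390-600 days

Base offense level for bribery of an official: 2.
A1 applies (level before this adjustment is 2 < 20, so +1): 2 + 1 = 3.
A2 applies: 3 + 3 = 6.
A3 applies (level before this adjustment is 6 < 13, so +1): 6 + 1 = 7.
A4 applies: 7 + 2 = 9.
A5 does not apply.
A6 applies: 9 − 2 = 7.
Final offense level: 7.
Criminal history: 9 prior points → Category Low (3-10).
Level 7 falls in the 5-8 band.
Grid: Level 5-8 × Category Low = 390-600 days.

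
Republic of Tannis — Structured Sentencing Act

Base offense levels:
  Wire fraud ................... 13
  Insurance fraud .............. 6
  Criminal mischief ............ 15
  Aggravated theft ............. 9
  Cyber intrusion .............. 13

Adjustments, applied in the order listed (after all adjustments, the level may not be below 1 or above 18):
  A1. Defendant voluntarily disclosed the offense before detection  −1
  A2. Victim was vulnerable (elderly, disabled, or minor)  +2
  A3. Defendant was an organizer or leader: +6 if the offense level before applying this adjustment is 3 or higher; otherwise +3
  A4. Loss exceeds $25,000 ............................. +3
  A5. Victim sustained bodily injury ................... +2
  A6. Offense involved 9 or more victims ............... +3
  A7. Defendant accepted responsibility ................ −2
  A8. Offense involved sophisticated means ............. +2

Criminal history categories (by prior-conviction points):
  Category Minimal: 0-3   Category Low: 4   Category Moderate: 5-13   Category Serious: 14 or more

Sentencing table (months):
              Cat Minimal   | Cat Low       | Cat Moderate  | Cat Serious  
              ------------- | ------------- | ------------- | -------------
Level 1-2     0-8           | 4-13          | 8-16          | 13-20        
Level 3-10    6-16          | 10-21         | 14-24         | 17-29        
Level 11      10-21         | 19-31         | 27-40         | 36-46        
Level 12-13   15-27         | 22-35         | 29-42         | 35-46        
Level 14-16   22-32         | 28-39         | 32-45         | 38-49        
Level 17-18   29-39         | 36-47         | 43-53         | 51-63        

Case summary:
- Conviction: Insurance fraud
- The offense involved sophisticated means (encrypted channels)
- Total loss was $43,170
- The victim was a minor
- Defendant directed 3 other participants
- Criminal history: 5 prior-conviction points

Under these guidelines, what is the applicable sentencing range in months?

43-53 months

Base offense level for insurance fraud: 6.
A2 applies: 6 + 2 = 8.
A3 applies (level before this adjustment is 8 ≥ 3, so +6): 8 + 6 = 14.
A4 applies: 14 + 3 = 17.
A7 does not apply.
A8 applies: 17 + 2 = 19.
Level 19 exceeds the maximum of 18; capped at 18.
Final offense level: 18.
Criminal history: 5 prior points → Category Moderate (5-13).
Level 18 falls in the 17-18 band.
Grid: Level 17-18 × Category Moderate = 43-53 months.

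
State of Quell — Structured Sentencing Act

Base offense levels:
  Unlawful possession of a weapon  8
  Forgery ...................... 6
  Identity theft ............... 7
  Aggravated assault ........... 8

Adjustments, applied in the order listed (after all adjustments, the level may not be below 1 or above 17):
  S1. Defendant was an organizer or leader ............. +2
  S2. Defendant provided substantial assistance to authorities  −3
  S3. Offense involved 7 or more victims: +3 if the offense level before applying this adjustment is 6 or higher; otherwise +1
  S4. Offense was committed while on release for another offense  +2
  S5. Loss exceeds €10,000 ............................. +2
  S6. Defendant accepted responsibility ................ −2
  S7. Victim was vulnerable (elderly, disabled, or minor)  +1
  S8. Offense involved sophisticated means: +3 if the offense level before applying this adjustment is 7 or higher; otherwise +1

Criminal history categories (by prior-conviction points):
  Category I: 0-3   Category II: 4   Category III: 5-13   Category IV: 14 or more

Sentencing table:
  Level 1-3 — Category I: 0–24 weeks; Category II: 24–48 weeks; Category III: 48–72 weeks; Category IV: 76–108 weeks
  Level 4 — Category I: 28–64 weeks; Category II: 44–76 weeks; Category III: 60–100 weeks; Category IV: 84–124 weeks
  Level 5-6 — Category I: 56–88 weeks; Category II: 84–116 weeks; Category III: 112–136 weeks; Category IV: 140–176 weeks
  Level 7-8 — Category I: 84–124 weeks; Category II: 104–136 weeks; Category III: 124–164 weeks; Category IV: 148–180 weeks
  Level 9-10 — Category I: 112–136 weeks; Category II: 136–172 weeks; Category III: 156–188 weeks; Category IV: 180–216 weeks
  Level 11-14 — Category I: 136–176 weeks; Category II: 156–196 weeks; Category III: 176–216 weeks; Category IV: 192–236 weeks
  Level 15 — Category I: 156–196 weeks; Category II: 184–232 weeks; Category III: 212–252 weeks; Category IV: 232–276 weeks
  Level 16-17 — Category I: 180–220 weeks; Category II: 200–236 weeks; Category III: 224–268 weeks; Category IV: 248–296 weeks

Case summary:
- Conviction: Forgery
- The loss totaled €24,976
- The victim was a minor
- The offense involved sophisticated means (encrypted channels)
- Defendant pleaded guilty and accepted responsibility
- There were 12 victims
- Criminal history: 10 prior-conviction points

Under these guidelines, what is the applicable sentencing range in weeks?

176-216 weeks

Base offense level for forgery: 6.
S1 does not apply.
S2 does not apply.
S3 applies (level before this adjustment is 6 ≥ 6, so +3): 6 + 3 = 9.
S4 does not apply.
S5 applies: 9 + 2 = 11.
S6 applies: 11 − 2 = 9.
S7 applies: 9 + 1 = 10.
S8 applies (level before this adjustment is 10 ≥ 7, so +3): 10 + 3 = 13.
Final offense level: 13.
Criminal history: 10 prior points → Category III (5-13).
Level 13 falls in the 11-14 band.
Grid: Level 11-14 × Category III = 176-216 weeks.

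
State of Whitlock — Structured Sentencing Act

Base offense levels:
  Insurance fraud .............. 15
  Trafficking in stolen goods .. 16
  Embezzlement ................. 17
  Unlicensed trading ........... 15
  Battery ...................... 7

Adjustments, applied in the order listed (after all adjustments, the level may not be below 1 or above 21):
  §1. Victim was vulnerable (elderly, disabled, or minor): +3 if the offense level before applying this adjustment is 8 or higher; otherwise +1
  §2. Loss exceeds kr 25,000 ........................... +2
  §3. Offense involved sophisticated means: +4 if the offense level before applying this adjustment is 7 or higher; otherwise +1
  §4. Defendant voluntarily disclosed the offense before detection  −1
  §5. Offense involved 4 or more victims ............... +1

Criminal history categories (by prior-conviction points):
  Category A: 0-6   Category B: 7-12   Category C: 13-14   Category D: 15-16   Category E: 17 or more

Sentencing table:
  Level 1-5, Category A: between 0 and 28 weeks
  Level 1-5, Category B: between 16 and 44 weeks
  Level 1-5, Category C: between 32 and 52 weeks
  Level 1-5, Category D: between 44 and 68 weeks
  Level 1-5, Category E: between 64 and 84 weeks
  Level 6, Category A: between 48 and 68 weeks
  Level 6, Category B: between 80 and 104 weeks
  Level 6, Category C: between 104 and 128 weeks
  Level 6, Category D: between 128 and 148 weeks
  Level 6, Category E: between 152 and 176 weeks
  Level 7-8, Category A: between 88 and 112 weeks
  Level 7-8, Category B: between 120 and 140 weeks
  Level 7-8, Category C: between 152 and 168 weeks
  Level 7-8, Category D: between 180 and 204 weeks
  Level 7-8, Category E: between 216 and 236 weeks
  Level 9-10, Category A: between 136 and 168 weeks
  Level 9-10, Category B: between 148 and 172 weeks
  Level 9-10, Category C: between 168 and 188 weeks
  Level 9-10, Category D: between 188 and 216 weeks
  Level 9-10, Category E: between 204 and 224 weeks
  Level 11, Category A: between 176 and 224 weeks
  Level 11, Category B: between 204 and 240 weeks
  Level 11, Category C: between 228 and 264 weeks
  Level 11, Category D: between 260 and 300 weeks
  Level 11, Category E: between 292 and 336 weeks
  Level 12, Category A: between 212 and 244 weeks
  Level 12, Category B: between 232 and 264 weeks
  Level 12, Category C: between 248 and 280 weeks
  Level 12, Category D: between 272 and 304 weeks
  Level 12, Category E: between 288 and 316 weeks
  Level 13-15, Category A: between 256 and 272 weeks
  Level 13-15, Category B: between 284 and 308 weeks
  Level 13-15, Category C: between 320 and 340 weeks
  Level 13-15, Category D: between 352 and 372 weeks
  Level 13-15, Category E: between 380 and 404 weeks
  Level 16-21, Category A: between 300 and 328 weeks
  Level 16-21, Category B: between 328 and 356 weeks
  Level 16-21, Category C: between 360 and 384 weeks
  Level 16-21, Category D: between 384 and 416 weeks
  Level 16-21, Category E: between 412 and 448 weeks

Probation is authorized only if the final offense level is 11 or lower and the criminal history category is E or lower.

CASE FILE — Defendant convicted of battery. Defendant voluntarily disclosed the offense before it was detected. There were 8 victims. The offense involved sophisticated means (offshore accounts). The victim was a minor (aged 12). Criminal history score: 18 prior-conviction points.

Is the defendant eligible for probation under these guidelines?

No

Base offense level for battery: 7.
§1 applies (level before this adjustment is 7 < 8, so +1): 7 + 1 = 8.
§2 does not apply.
§3 applies (level before this adjustment is 8 ≥ 7, so +4): 8 + 4 = 12.
§4 applies: 12 − 1 = 11.
§5 applies: 11 + 1 = 12.
Final offense level: 12.
Criminal history: 18 prior points → Category E (17+).
Level 12 falls in the 12 band.
Grid: Level 12 × Category E = 288-316 weeks.
Probation check: level 12 > 11 and category E ≤ E → not eligible.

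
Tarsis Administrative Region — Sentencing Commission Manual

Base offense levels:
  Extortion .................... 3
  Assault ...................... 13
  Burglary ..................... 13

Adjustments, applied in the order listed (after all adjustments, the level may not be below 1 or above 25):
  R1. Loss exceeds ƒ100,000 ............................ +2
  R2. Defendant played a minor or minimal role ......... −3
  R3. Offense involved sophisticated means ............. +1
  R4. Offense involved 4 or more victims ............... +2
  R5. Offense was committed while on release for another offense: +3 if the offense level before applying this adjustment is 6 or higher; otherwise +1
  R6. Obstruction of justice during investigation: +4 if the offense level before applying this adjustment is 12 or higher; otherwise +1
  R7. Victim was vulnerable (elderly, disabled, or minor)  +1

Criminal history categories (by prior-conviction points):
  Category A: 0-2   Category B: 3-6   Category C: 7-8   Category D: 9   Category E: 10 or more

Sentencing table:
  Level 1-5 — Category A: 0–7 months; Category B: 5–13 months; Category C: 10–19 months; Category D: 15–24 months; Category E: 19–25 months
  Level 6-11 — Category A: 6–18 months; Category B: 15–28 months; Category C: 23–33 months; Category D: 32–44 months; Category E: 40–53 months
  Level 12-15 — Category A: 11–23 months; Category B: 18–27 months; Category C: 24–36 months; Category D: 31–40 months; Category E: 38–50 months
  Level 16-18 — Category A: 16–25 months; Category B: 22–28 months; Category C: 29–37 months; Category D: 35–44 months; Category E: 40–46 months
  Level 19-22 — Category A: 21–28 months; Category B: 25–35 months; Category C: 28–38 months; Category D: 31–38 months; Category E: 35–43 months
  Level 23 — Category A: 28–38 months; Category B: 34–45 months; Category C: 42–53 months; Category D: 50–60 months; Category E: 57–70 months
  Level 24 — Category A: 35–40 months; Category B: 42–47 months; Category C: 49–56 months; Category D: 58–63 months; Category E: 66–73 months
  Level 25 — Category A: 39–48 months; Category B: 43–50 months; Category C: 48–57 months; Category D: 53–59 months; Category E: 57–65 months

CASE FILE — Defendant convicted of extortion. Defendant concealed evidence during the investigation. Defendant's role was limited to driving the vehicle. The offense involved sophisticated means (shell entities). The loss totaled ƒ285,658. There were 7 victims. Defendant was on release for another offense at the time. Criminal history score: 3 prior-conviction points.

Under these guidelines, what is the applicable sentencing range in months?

Base offense level for extortion: 3.
R1 applies: 3 + 2 = 5.
R2 applies: 5 − 3 = 2.
R3 applies: 2 + 1 = 3.
R4 applies: 3 + 2 = 5.
R5 applies (level before this adjustment is 5 < 6, so +1): 5 + 1 = 6.
R6 applies (level before this adjustment is 6 < 12, so +1): 6 + 1 = 7.
R7 does not apply.
Final offense level: 7.
Criminal history: 3 prior points → Category B (3-6).
Level 7 falls in the 6-11 band.
Grid: Level 6-11 × Category B = 15-28 months.

15-28 months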